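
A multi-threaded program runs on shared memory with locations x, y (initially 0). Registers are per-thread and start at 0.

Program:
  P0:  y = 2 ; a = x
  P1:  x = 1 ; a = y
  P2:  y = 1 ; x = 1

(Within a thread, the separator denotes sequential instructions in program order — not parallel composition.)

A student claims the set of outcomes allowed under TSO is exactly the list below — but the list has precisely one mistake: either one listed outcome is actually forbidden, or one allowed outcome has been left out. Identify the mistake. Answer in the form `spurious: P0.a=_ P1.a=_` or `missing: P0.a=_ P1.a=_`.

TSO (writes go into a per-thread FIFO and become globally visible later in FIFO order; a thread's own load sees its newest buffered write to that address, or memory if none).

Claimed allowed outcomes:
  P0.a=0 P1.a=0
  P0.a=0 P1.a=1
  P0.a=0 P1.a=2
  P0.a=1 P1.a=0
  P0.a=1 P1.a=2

missing: P0.a=1 P1.a=1

outcome vector order: (P0.a,P1.a)
under TSO → 00, 01, 02, 10, 11, 12
TSO∖claimed = {11}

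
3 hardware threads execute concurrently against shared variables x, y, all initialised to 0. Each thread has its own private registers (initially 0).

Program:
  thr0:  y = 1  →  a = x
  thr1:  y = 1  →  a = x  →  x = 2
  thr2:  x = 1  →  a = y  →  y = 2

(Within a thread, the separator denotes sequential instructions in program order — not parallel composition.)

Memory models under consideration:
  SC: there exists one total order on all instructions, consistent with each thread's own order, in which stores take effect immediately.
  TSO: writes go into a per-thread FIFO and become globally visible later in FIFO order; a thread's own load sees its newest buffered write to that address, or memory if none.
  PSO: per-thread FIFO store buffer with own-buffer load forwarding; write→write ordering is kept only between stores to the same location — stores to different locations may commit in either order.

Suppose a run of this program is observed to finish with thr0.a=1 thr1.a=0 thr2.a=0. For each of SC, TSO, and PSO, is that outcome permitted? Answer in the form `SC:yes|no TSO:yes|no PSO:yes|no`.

SC:no TSO:yes PSO:yes

outcome vector order: (thr0.a,thr1.a,thr2.a)
[SC] allowed = {<0 0 1>, <0 1 1>, <1 0 1>, <1 1 0>, <1 1 1>, <2 0 1>, <2 1 0>, <2 1 1>}
[TSO] allowed = {<0 0 0>, <0 0 1>, <0 1 0>, <0 1 1>, <1 0 0>, <1 0 1>, <1 1 0>, <1 1 1>, <2 0 0>, <2 0 1>, <2 1 0>, <2 1 1>}
[PSO] allowed = {<0 0 0>, <0 0 1>, <0 1 0>, <0 1 1>, <1 0 0>, <1 0 1>, <1 1 0>, <1 1 1>, <2 0 0>, <2 0 1>, <2 1 0>, <2 1 1>}
target <1 0 0> ∈ {TSO,PSO}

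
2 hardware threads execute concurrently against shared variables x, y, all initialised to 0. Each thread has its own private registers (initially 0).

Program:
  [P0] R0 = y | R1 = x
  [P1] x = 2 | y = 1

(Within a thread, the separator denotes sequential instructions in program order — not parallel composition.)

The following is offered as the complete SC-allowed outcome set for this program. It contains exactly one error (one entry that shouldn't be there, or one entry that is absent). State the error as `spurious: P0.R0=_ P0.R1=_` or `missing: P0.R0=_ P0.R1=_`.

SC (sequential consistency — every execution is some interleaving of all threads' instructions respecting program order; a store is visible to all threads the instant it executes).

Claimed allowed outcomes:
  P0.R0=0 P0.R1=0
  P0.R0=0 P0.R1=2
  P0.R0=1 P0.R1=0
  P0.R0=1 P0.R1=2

outcome vector order: (P0.R0,P0.R1)
[SC] allowed = {<0 0>, <0 2>, <1 2>}
claimed∖SC = {<1 0>}

spurious: P0.R0=1 P0.R1=0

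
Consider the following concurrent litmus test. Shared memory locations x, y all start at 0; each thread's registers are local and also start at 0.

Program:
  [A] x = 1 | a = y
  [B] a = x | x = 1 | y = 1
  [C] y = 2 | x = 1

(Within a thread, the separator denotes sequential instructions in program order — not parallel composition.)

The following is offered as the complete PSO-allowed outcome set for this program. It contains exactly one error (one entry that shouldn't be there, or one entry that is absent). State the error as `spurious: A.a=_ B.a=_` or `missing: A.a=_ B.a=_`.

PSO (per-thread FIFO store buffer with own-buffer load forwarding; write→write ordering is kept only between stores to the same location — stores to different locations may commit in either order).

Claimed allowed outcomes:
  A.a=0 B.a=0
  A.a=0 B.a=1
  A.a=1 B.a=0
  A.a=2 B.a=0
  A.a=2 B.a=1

outcome vector order: (A.a,B.a)
under PSO → (0,0); (0,1); (1,0); (1,1); (2,0); (2,1)
PSO∖claimed = {(1,1)}

missing: A.a=1 B.a=1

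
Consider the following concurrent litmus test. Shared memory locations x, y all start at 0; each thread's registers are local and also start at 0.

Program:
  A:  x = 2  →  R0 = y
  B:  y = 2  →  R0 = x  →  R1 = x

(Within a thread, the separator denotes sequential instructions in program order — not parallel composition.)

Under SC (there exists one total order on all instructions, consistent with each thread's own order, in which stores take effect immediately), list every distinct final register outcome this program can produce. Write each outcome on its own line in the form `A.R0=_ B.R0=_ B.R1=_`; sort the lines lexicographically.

outcome vector order: (A.R0,B.R0,B.R1)
|SC outcomes| = 4

A.R0=0 B.R0=2 B.R1=2
A.R0=2 B.R0=0 B.R1=0
A.R0=2 B.R0=0 B.R1=2
A.R0=2 B.R0=2 B.R1=2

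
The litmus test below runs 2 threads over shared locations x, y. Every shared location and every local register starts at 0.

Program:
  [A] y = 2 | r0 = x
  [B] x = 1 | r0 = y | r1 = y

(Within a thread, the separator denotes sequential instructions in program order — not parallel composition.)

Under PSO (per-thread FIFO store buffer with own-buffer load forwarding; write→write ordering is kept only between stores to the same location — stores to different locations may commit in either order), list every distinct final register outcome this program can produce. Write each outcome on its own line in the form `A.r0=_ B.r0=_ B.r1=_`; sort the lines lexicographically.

outcome vector order: (A.r0,B.r0,B.r1)
|PSO outcomes| = 6

A.r0=0 B.r0=0 B.r1=0
A.r0=0 B.r0=0 B.r1=2
A.r0=0 B.r0=2 B.r1=2
A.r0=1 B.r0=0 B.r1=0
A.r0=1 B.r0=0 B.r1=2
A.r0=1 B.r0=2 B.r1=2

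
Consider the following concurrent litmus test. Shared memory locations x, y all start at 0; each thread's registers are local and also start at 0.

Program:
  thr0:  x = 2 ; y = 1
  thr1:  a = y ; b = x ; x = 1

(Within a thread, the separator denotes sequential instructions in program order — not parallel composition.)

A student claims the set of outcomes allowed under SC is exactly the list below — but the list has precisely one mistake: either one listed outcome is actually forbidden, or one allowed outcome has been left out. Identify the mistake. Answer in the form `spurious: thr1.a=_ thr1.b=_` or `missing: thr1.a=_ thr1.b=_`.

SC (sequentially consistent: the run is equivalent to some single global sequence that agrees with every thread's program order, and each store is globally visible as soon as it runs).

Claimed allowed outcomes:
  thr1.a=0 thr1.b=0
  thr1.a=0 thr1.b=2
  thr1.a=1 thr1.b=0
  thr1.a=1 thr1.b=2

outcome vector order: (thr1.a,thr1.b)
[SC] allowed = {(0,0), (0,2), (1,2)}
claimed∖SC = {(1,0)}

spurious: thr1.a=1 thr1.b=0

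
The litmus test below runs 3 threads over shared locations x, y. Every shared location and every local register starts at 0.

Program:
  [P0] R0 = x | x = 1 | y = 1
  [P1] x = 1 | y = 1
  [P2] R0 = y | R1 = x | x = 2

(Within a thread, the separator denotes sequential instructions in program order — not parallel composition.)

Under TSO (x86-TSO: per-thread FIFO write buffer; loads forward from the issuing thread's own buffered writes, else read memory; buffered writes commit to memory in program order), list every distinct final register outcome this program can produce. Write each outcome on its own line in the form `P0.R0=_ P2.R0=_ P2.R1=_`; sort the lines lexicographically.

outcome vector order: (P0.R0,P2.R0,P2.R1)
|TSO outcomes| = 9

P0.R0=0 P2.R0=0 P2.R1=0
P0.R0=0 P2.R0=0 P2.R1=1
P0.R0=0 P2.R0=1 P2.R1=1
P0.R0=1 P2.R0=0 P2.R1=0
P0.R0=1 P2.R0=0 P2.R1=1
P0.R0=1 P2.R0=1 P2.R1=1
P0.R0=2 P2.R0=0 P2.R1=0
P0.R0=2 P2.R0=0 P2.R1=1
P0.R0=2 P2.R0=1 P2.R1=1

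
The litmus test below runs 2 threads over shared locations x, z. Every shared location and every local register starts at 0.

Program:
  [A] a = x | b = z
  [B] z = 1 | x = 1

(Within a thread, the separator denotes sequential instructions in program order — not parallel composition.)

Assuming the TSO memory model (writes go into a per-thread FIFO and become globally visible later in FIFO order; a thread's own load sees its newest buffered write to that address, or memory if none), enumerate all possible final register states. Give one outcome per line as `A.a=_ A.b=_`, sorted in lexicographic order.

A.a=0 A.b=0
A.a=0 A.b=1
A.a=1 A.b=1

outcome vector order: (A.a,A.b)
|TSO outcomes| = 3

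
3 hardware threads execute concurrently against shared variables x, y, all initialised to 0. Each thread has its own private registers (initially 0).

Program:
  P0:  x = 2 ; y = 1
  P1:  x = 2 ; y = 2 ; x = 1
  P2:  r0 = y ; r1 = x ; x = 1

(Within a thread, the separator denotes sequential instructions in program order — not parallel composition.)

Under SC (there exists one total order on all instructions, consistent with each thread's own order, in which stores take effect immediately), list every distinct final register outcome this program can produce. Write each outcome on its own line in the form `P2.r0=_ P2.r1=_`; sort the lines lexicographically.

outcome vector order: (P2.r0,P2.r1)
|SC outcomes| = 7

P2.r0=0 P2.r1=0
P2.r0=0 P2.r1=1
P2.r0=0 P2.r1=2
P2.r0=1 P2.r1=1
P2.r0=1 P2.r1=2
P2.r0=2 P2.r1=1
P2.r0=2 P2.r1=2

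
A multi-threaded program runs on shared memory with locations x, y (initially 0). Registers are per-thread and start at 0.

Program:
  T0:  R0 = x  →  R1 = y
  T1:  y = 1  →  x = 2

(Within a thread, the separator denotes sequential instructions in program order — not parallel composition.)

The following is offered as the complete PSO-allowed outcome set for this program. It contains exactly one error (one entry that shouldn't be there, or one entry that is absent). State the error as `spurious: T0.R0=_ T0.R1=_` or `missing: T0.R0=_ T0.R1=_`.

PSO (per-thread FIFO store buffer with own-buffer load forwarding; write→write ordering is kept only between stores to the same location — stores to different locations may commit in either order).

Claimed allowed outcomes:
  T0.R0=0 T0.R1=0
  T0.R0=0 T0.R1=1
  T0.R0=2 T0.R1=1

outcome vector order: (T0.R0,T0.R1)
under PSO → 0/0 0/1 2/0 2/1
PSO∖claimed = {2/0}

missing: T0.R0=2 T0.R1=0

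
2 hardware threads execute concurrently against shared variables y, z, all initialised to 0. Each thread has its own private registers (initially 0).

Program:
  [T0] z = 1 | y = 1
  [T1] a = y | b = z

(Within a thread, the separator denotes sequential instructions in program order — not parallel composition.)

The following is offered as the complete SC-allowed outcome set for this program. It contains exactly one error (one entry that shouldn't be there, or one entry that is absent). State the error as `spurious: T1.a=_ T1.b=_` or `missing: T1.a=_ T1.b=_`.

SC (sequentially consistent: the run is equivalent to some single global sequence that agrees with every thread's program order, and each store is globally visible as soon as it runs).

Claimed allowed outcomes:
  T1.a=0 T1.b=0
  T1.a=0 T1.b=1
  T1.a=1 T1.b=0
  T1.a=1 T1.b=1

outcome vector order: (T1.a,T1.b)
SC: 3 outcomes — {<0 0>, <0 1>, <1 1>}
claimed∖SC = {<1 0>}

spurious: T1.a=1 T1.b=0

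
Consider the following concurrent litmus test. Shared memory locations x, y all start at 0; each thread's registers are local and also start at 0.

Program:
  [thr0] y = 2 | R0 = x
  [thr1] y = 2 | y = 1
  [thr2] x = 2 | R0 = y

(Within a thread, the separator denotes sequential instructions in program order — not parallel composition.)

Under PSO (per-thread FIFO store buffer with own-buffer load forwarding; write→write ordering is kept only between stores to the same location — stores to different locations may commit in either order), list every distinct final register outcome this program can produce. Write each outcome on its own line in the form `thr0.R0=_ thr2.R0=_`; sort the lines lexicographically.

outcome vector order: (thr0.R0,thr2.R0)
|PSO outcomes| = 6

thr0.R0=0 thr2.R0=0
thr0.R0=0 thr2.R0=1
thr0.R0=0 thr2.R0=2
thr0.R0=2 thr2.R0=0
thr0.R0=2 thr2.R0=1
thr0.R0=2 thr2.R0=2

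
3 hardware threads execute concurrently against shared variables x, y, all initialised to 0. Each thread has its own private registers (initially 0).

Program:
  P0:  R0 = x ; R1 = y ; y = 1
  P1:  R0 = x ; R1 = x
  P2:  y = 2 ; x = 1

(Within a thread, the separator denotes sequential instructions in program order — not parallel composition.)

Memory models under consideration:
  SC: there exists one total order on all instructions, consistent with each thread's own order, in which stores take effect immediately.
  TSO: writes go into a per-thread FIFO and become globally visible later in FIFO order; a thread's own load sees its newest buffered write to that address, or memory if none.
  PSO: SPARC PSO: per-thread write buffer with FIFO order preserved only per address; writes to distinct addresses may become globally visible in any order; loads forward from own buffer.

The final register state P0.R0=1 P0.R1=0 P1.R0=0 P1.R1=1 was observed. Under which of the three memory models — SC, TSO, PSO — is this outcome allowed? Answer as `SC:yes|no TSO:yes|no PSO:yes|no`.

outcome vector order: (P0.R0,P0.R1,P1.R0,P1.R1)
SC: 9 outcomes — {0/0/0/0; 0/0/0/1; 0/0/1/1; 0/2/0/0; 0/2/0/1; 0/2/1/1; 1/2/0/0; 1/2/0/1; 1/2/1/1}
TSO: 9 outcomes — {0/0/0/0; 0/0/0/1; 0/0/1/1; 0/2/0/0; 0/2/0/1; 0/2/1/1; 1/2/0/0; 1/2/0/1; 1/2/1/1}
PSO: 12 outcomes — {0/0/0/0; 0/0/0/1; 0/0/1/1; 0/2/0/0; 0/2/0/1; 0/2/1/1; 1/0/0/0; 1/0/0/1; 1/0/1/1; 1/2/0/0; 1/2/0/1; 1/2/1/1}
target 1/0/0/1 ∈ {PSO}

SC:no TSO:no PSO:yes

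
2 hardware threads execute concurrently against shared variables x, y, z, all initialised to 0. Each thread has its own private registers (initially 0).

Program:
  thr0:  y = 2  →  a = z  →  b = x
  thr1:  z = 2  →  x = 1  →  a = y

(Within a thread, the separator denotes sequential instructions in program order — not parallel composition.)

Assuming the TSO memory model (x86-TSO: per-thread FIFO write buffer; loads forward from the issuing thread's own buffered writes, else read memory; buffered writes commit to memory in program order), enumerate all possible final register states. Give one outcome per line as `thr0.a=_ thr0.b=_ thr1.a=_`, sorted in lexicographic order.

outcome vector order: (thr0.a,thr0.b,thr1.a)
|TSO outcomes| = 8

thr0.a=0 thr0.b=0 thr1.a=0
thr0.a=0 thr0.b=0 thr1.a=2
thr0.a=0 thr0.b=1 thr1.a=0
thr0.a=0 thr0.b=1 thr1.a=2
thr0.a=2 thr0.b=0 thr1.a=0
thr0.a=2 thr0.b=0 thr1.a=2
thr0.a=2 thr0.b=1 thr1.a=0
thr0.a=2 thr0.b=1 thr1.a=2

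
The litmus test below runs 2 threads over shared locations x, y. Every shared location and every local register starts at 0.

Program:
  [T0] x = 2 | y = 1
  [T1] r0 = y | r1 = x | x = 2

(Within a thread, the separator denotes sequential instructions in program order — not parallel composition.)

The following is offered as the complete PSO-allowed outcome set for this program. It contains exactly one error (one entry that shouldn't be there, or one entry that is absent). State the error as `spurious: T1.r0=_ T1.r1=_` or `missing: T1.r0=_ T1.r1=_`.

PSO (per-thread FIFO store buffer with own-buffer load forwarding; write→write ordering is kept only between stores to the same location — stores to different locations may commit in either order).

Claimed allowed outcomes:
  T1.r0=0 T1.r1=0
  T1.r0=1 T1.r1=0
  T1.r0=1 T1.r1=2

missing: T1.r0=0 T1.r1=2

outcome vector order: (T1.r0,T1.r1)
PSO (4): <0 0>; <0 2>; <1 0>; <1 2>
PSO∖claimed = {<0 2>}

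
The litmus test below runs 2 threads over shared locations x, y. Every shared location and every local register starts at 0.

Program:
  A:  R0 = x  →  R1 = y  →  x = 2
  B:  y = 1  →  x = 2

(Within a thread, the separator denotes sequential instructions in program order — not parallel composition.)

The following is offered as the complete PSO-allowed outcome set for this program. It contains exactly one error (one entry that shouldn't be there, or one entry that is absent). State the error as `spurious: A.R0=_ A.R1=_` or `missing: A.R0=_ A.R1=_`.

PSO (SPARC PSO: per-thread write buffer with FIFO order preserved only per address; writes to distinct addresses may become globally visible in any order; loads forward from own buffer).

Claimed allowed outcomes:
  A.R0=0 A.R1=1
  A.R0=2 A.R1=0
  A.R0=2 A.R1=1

missing: A.R0=0 A.R1=0

outcome vector order: (A.R0,A.R1)
PSO: 4 outcomes — {(0,0), (0,1), (2,0), (2,1)}
PSO∖claimed = {(0,0)}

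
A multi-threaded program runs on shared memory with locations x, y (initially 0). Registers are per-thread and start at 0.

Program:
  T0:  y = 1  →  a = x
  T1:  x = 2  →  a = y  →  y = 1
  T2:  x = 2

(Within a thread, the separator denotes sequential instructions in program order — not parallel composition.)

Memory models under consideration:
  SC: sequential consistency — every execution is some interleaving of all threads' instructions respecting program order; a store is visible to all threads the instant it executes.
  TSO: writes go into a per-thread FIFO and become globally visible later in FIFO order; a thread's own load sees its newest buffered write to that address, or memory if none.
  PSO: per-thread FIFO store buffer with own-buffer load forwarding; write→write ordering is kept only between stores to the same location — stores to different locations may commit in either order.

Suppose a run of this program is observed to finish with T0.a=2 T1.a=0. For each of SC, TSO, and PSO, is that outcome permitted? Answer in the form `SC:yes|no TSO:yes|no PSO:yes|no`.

outcome vector order: (T0.a,T1.a)
SC: 3 outcomes — {01; 20; 21}
TSO: 4 outcomes — {00; 01; 20; 21}
PSO: 4 outcomes — {00; 01; 20; 21}
target 20 ∈ {SC,TSO,PSO}

SC:yes TSO:yes PSO:yes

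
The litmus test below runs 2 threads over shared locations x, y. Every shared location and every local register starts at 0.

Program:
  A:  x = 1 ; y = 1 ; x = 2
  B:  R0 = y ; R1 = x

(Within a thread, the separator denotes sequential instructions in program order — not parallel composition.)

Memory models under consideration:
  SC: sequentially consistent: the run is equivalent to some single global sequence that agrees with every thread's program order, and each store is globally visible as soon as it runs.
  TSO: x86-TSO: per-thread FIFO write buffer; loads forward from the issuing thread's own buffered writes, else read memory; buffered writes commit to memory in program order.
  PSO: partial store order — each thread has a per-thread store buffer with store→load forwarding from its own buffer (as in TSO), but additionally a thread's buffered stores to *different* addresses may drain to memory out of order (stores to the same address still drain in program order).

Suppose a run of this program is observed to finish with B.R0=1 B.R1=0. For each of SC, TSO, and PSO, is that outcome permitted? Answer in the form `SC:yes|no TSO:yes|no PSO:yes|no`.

SC:no TSO:no PSO:yes

outcome vector order: (B.R0,B.R1)
SC (5): <0 0> <0 1> <0 2> <1 1> <1 2>
TSO (5): <0 0> <0 1> <0 2> <1 1> <1 2>
PSO (6): <0 0> <0 1> <0 2> <1 0> <1 1> <1 2>
target <1 0> ∈ {PSO}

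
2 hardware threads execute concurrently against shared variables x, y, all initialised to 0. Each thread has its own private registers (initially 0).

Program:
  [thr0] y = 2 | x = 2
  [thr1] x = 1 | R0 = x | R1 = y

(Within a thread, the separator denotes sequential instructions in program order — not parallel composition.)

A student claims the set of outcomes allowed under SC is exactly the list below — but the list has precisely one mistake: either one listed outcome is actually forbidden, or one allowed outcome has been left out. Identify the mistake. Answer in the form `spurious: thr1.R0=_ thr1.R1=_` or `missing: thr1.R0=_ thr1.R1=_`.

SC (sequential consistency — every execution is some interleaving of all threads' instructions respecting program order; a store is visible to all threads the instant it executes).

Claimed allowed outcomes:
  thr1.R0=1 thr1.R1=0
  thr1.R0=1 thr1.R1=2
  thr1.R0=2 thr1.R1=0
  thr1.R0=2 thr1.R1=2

spurious: thr1.R0=2 thr1.R1=0

outcome vector order: (thr1.R0,thr1.R1)
SC: 3 outcomes — {<1 0> <1 2> <2 2>}
claimed∖SC = {<2 0>}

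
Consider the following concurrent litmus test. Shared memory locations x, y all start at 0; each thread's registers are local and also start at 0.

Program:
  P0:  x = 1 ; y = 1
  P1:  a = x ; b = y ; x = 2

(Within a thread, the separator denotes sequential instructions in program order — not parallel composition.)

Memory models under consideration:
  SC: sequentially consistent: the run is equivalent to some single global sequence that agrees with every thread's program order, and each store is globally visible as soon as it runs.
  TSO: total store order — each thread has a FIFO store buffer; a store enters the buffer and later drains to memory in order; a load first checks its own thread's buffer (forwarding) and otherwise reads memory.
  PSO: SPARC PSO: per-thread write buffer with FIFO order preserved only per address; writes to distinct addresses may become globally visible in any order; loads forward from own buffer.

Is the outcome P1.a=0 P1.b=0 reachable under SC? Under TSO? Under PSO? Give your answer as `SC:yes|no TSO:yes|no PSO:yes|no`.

SC:yes TSO:yes PSO:yes

outcome vector order: (P1.a,P1.b)
SC: 4 outcomes — {(0,0) (0,1) (1,0) (1,1)}
TSO: 4 outcomes — {(0,0) (0,1) (1,0) (1,1)}
PSO: 4 outcomes — {(0,0) (0,1) (1,0) (1,1)}
target (0,0) ∈ {SC,TSO,PSO}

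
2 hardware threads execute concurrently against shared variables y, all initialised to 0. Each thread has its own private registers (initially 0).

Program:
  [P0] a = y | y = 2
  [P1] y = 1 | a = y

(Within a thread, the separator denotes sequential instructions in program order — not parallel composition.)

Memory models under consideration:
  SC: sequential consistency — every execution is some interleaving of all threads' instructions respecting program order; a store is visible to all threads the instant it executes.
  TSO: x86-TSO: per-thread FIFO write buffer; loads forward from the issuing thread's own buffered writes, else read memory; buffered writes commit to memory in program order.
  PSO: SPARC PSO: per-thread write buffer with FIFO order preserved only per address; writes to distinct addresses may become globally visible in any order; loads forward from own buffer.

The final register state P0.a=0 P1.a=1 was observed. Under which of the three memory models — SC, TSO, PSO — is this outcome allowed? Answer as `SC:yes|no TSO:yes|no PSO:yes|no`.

outcome vector order: (P0.a,P1.a)
SC: 4 outcomes — {0/1 0/2 1/1 1/2}
TSO: 4 outcomes — {0/1 0/2 1/1 1/2}
PSO: 4 outcomes — {0/1 0/2 1/1 1/2}
target 0/1 ∈ {SC,TSO,PSO}

SC:yes TSO:yes PSO:yes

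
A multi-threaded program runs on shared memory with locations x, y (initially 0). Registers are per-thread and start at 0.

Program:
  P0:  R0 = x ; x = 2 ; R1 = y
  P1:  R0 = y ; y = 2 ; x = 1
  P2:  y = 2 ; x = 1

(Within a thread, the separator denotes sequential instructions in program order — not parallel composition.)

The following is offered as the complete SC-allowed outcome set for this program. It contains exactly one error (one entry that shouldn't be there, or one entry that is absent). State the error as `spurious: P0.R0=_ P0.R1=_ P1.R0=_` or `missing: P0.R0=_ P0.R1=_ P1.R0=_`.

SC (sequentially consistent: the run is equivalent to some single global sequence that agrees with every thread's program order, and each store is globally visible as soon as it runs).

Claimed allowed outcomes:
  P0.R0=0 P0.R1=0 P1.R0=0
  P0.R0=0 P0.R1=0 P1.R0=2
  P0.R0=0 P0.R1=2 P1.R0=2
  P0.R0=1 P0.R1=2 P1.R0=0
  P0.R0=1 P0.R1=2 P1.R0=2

outcome vector order: (P0.R0,P0.R1,P1.R0)
SC: 6 outcomes — {(0,0,0), (0,0,2), (0,2,0), (0,2,2), (1,2,0), (1,2,2)}
SC∖claimed = {(0,2,0)}

missing: P0.R0=0 P0.R1=2 P1.R0=0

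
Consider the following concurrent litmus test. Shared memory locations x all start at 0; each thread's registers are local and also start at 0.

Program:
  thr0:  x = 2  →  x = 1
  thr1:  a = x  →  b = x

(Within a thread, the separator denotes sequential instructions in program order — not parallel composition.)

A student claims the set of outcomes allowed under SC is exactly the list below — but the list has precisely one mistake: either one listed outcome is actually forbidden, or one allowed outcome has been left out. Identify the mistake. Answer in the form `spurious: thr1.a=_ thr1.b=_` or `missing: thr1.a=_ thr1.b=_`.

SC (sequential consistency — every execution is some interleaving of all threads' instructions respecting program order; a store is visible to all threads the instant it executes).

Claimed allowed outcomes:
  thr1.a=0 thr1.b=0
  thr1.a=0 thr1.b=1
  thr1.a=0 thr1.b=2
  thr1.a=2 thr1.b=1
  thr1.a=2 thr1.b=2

missing: thr1.a=1 thr1.b=1

outcome vector order: (thr1.a,thr1.b)
SC (6): (0,0); (0,1); (0,2); (1,1); (2,1); (2,2)
SC∖claimed = {(1,1)}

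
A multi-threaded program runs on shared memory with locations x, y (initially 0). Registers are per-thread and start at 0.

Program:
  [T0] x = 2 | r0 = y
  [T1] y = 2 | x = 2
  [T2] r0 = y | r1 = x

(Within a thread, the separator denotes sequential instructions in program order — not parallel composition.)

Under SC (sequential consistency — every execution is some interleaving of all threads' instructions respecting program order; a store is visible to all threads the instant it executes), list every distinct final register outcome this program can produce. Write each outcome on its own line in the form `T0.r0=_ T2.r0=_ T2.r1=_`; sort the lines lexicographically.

T0.r0=0 T2.r0=0 T2.r1=0
T0.r0=0 T2.r0=0 T2.r1=2
T0.r0=0 T2.r0=2 T2.r1=2
T0.r0=2 T2.r0=0 T2.r1=0
T0.r0=2 T2.r0=0 T2.r1=2
T0.r0=2 T2.r0=2 T2.r1=0
T0.r0=2 T2.r0=2 T2.r1=2

outcome vector order: (T0.r0,T2.r0,T2.r1)
|SC outcomes| = 7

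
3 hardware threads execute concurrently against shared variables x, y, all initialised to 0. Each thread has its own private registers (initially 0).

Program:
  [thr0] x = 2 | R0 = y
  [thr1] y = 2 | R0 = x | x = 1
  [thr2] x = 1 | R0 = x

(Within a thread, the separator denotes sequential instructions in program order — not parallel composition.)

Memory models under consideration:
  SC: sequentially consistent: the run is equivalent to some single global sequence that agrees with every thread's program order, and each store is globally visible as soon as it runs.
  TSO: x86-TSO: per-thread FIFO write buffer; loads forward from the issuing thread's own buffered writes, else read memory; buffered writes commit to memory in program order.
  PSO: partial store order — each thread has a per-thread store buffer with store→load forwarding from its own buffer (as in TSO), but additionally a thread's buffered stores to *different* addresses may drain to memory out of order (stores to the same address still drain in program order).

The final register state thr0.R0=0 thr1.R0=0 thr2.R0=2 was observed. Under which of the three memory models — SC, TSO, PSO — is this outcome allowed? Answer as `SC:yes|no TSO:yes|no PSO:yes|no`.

SC:no TSO:yes PSO:yes

outcome vector order: (thr0.R0,thr1.R0,thr2.R0)
SC: 9 outcomes — {0/1/1; 0/2/1; 0/2/2; 2/0/1; 2/0/2; 2/1/1; 2/1/2; 2/2/1; 2/2/2}
TSO: 12 outcomes — {0/0/1; 0/0/2; 0/1/1; 0/1/2; 0/2/1; 0/2/2; 2/0/1; 2/0/2; 2/1/1; 2/1/2; 2/2/1; 2/2/2}
PSO: 12 outcomes — {0/0/1; 0/0/2; 0/1/1; 0/1/2; 0/2/1; 0/2/2; 2/0/1; 2/0/2; 2/1/1; 2/1/2; 2/2/1; 2/2/2}
target 0/0/2 ∈ {TSO,PSO}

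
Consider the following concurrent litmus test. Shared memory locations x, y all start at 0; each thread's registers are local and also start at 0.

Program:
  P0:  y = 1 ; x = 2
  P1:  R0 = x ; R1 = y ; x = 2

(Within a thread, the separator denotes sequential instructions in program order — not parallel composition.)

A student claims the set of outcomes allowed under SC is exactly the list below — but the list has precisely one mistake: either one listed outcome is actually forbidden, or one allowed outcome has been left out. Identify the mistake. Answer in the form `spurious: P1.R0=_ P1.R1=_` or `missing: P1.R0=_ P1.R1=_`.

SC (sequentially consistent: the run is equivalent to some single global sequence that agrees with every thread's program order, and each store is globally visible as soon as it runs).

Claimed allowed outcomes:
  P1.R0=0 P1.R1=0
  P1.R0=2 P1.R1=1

missing: P1.R0=0 P1.R1=1

outcome vector order: (P1.R0,P1.R1)
SC: 3 outcomes — {0/0, 0/1, 2/1}
SC∖claimed = {0/1}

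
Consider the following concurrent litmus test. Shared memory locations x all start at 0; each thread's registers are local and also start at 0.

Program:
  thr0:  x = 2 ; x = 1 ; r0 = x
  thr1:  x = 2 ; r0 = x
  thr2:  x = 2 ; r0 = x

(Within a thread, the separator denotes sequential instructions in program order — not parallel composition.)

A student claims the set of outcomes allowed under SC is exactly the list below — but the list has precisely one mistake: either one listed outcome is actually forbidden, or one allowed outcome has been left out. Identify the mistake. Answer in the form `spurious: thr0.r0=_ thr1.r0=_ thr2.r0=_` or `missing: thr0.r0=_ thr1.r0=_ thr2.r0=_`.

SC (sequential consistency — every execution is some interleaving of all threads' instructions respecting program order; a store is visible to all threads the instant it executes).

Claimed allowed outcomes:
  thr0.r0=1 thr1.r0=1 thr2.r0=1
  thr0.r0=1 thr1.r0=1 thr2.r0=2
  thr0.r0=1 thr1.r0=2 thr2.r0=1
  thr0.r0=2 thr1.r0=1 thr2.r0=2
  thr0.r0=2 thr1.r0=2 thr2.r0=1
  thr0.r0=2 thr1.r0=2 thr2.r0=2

outcome vector order: (thr0.r0,thr1.r0,thr2.r0)
[SC] allowed = {111 112 121 122 212 221 222}
SC∖claimed = {122}

missing: thr0.r0=1 thr1.r0=2 thr2.r0=2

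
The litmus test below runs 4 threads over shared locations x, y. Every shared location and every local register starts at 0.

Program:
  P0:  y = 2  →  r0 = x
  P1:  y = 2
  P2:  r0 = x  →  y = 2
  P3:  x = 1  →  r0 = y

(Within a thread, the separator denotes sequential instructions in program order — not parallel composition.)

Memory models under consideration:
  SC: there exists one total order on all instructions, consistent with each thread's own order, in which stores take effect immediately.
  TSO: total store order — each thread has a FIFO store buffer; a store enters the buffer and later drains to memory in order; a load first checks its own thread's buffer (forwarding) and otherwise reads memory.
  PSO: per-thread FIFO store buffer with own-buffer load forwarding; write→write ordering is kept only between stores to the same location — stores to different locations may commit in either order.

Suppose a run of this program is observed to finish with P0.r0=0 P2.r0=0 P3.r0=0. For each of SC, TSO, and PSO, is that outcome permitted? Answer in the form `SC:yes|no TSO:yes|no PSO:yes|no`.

outcome vector order: (P0.r0,P2.r0,P3.r0)
SC: 6 outcomes — {0/0/2 0/1/2 1/0/0 1/0/2 1/1/0 1/1/2}
TSO: 8 outcomes — {0/0/0 0/0/2 0/1/0 0/1/2 1/0/0 1/0/2 1/1/0 1/1/2}
PSO: 8 outcomes — {0/0/0 0/0/2 0/1/0 0/1/2 1/0/0 1/0/2 1/1/0 1/1/2}
target 0/0/0 ∈ {TSO,PSO}

SC:no TSO:yes PSO:yes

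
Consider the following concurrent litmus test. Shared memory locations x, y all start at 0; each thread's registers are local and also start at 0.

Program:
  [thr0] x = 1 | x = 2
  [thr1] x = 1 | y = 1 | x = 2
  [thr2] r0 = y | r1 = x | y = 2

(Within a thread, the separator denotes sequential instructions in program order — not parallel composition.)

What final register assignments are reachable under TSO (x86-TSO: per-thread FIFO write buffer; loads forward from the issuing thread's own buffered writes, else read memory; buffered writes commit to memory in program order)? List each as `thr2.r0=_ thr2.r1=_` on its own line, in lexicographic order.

thr2.r0=0 thr2.r1=0
thr2.r0=0 thr2.r1=1
thr2.r0=0 thr2.r1=2
thr2.r0=1 thr2.r1=1
thr2.r0=1 thr2.r1=2

outcome vector order: (thr2.r0,thr2.r1)
|TSO outcomes| = 5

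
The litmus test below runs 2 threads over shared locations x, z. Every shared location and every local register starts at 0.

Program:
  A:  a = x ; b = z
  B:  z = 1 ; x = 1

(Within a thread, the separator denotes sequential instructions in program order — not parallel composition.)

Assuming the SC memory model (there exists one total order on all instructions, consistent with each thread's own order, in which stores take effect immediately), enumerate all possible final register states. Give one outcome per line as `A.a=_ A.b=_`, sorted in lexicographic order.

A.a=0 A.b=0
A.a=0 A.b=1
A.a=1 A.b=1

outcome vector order: (A.a,A.b)
|SC outcomes| = 3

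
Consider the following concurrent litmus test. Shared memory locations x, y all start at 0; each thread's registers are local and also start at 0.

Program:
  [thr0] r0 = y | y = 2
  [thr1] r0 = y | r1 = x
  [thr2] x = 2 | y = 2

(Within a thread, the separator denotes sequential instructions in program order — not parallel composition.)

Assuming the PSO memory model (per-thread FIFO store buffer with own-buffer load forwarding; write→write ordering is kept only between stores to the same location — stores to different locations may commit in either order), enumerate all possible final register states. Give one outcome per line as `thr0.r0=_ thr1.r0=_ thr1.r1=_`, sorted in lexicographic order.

thr0.r0=0 thr1.r0=0 thr1.r1=0
thr0.r0=0 thr1.r0=0 thr1.r1=2
thr0.r0=0 thr1.r0=2 thr1.r1=0
thr0.r0=0 thr1.r0=2 thr1.r1=2
thr0.r0=2 thr1.r0=0 thr1.r1=0
thr0.r0=2 thr1.r0=0 thr1.r1=2
thr0.r0=2 thr1.r0=2 thr1.r1=0
thr0.r0=2 thr1.r0=2 thr1.r1=2

outcome vector order: (thr0.r0,thr1.r0,thr1.r1)
|PSO outcomes| = 8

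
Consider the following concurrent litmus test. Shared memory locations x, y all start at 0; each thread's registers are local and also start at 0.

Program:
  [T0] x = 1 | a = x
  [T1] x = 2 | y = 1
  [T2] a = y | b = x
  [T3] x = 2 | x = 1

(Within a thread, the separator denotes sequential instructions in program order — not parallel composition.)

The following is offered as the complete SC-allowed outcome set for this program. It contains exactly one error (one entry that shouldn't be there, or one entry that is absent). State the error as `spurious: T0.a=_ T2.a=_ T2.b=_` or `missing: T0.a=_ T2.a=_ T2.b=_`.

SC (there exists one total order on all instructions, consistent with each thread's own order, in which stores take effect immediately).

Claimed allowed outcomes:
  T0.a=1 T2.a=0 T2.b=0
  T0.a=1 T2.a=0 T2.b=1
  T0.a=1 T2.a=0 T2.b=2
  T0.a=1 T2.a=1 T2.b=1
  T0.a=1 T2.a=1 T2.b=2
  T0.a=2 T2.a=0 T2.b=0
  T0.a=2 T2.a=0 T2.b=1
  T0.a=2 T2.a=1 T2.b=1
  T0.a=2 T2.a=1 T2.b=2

outcome vector order: (T0.a,T2.a,T2.b)
SC (10): (1,0,0) (1,0,1) (1,0,2) (1,1,1) (1,1,2) (2,0,0) (2,0,1) (2,0,2) (2,1,1) (2,1,2)
SC∖claimed = {(2,0,2)}

missing: T0.a=2 T2.a=0 T2.b=2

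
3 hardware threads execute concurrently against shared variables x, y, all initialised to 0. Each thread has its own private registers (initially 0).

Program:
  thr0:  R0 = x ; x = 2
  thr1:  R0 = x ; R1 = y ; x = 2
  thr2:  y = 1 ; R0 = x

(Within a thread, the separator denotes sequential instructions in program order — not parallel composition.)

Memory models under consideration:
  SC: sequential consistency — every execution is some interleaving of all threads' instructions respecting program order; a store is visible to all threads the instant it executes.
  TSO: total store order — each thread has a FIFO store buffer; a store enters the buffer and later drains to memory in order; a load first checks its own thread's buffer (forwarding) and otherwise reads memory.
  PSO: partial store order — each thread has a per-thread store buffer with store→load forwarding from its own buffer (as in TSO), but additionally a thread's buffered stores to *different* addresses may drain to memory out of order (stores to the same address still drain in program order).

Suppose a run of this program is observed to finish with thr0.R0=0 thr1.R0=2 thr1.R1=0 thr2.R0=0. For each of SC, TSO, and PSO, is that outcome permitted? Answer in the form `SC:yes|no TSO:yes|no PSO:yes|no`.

outcome vector order: (thr0.R0,thr1.R0,thr1.R1,thr2.R0)
under SC → (0,0,0,0), (0,0,0,2), (0,0,1,0), (0,0,1,2), (0,2,0,2), (0,2,1,0), (0,2,1,2), (2,0,0,0), (2,0,0,2), (2,0,1,0), (2,0,1,2)
under TSO → (0,0,0,0), (0,0,0,2), (0,0,1,0), (0,0,1,2), (0,2,0,0), (0,2,0,2), (0,2,1,0), (0,2,1,2), (2,0,0,0), (2,0,0,2), (2,0,1,0), (2,0,1,2)
under PSO → (0,0,0,0), (0,0,0,2), (0,0,1,0), (0,0,1,2), (0,2,0,0), (0,2,0,2), (0,2,1,0), (0,2,1,2), (2,0,0,0), (2,0,0,2), (2,0,1,0), (2,0,1,2)
target (0,2,0,0) ∈ {TSO,PSO}

SC:no TSO:yes PSO:yes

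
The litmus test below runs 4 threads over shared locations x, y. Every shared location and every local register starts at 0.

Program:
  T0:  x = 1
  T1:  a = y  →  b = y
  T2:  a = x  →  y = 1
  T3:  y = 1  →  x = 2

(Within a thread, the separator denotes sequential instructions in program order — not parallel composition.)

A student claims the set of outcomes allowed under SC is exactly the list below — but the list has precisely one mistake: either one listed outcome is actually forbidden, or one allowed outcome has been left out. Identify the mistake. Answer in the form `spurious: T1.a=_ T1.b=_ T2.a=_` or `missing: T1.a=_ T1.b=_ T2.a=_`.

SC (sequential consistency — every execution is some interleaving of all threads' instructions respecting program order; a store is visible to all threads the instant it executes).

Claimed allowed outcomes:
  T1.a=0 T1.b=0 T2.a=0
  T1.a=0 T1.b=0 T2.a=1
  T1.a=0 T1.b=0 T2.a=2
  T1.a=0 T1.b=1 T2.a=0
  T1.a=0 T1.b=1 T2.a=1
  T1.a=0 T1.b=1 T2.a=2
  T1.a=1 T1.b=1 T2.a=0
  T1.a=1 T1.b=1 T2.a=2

outcome vector order: (T1.a,T1.b,T2.a)
SC: 9 outcomes — {(0,0,0); (0,0,1); (0,0,2); (0,1,0); (0,1,1); (0,1,2); (1,1,0); (1,1,1); (1,1,2)}
SC∖claimed = {(1,1,1)}

missing: T1.a=1 T1.b=1 T2.a=1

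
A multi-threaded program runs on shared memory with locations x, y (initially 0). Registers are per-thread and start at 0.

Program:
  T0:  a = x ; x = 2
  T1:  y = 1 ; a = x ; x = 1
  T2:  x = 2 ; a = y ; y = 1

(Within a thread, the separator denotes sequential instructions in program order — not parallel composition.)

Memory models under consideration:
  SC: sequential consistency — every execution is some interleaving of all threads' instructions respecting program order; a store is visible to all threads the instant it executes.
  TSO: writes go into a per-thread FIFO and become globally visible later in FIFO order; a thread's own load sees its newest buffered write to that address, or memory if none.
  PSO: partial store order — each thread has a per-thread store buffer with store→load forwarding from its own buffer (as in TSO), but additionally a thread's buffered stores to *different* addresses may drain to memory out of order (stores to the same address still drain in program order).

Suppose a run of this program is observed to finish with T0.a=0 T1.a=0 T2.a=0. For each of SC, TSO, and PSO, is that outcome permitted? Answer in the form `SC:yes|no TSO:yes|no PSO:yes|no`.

outcome vector order: (T0.a,T1.a,T2.a)
under SC → 001; 020; 021; 101; 120; 121; 201; 220; 221
under TSO → 000; 001; 020; 021; 100; 101; 120; 121; 200; 201; 220; 221
under PSO → 000; 001; 020; 021; 100; 101; 120; 121; 200; 201; 220; 221
target 000 ∈ {TSO,PSO}

SC:no TSO:yes PSO:yes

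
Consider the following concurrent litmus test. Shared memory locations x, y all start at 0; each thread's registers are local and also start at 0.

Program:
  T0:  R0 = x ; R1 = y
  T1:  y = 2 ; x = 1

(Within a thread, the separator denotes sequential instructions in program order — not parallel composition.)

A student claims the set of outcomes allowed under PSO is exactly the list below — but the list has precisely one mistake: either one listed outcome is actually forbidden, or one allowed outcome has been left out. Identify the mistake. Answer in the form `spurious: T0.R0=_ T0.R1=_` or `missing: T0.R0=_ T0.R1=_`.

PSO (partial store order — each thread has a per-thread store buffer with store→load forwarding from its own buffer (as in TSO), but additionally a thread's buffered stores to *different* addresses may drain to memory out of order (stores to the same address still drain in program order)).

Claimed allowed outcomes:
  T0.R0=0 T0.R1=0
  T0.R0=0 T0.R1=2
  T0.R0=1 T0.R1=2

missing: T0.R0=1 T0.R1=0

outcome vector order: (T0.R0,T0.R1)
PSO (4): (0,0); (0,2); (1,0); (1,2)
PSO∖claimed = {(1,0)}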